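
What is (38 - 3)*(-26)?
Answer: -910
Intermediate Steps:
(38 - 3)*(-26) = 35*(-26) = -910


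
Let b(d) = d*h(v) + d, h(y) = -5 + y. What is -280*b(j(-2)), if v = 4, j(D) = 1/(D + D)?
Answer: 0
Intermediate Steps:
j(D) = 1/(2*D)
b(d) = 0 (b(d) = d*(-5 + 4) + d = d*(-1) + d = -d + d = 0)
-280*b(j(-2)) = -280*0 = 0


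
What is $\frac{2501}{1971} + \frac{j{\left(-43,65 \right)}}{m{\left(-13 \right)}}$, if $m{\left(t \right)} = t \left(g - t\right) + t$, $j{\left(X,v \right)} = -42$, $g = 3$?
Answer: $\frac{635503}{435591} \approx 1.4589$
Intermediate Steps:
$m{\left(t \right)} = t + t \left(3 - t\right)$ ($m{\left(t \right)} = t \left(3 - t\right) + t = t + t \left(3 - t\right)$)
$\frac{2501}{1971} + \frac{j{\left(-43,65 \right)}}{m{\left(-13 \right)}} = \frac{2501}{1971} - \frac{42}{\left(-13\right) \left(4 - -13\right)} = 2501 \cdot \frac{1}{1971} - \frac{42}{\left(-13\right) \left(4 + 13\right)} = \frac{2501}{1971} - \frac{42}{\left(-13\right) 17} = \frac{2501}{1971} - \frac{42}{-221} = \frac{2501}{1971} - - \frac{42}{221} = \frac{2501}{1971} + \frac{42}{221} = \frac{635503}{435591}$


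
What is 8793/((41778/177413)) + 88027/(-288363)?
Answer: 2630645861291/70451634 ≈ 37340.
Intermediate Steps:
8793/((41778/177413)) + 88027/(-288363) = 8793/((41778*(1/177413))) + 88027*(-1/288363) = 8793/(41778/177413) - 4633/15177 = 8793*(177413/41778) - 4633/15177 = 173332501/4642 - 4633/15177 = 2630645861291/70451634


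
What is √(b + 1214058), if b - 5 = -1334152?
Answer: I*√120089 ≈ 346.54*I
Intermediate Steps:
b = -1334147 (b = 5 - 1334152 = -1334147)
√(b + 1214058) = √(-1334147 + 1214058) = √(-120089) = I*√120089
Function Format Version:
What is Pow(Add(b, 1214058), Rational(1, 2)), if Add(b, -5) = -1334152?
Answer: Mul(I, Pow(120089, Rational(1, 2))) ≈ Mul(346.54, I)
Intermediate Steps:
b = -1334147 (b = Add(5, -1334152) = -1334147)
Pow(Add(b, 1214058), Rational(1, 2)) = Pow(Add(-1334147, 1214058), Rational(1, 2)) = Pow(-120089, Rational(1, 2)) = Mul(I, Pow(120089, Rational(1, 2)))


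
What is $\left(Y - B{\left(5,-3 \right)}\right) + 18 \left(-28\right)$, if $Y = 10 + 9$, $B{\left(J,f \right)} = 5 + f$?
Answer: $-487$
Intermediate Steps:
$Y = 19$
$\left(Y - B{\left(5,-3 \right)}\right) + 18 \left(-28\right) = \left(19 - \left(5 - 3\right)\right) + 18 \left(-28\right) = \left(19 - 2\right) - 504 = 17 - 504 = -487$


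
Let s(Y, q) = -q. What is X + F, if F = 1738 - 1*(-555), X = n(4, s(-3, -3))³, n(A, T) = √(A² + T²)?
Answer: 2418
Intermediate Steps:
X = 125 (X = (√(4² + (-1*(-3))²))³ = (√(16 + 3²))³ = (√(16 + 9))³ = (√25)³ = 5³ = 125)
F = 2293 (F = 1738 + 555 = 2293)
X + F = 125 + 2293 = 2418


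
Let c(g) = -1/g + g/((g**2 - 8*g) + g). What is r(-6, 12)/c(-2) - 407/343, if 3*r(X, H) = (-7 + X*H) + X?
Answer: -25397/343 ≈ -74.044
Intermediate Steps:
r(X, H) = -7/3 + X/3 + H*X/3 (r(X, H) = ((-7 + X*H) + X)/3 = ((-7 + H*X) + X)/3 = (-7 + X + H*X)/3 = -7/3 + X/3 + H*X/3)
c(g) = -1/g + g/(g**2 - 7*g)
r(-6, 12)/c(-2) - 407/343 = (-7/3 + (1/3)*(-6) + (1/3)*12*(-6))/((7/(-2*(-7 - 2)))) - 407/343 = (-7/3 - 2 - 24)/((7*(-1/2)/(-9))) - 407*1/343 = -85/(3*(7*(-1/2)*(-1/9))) - 407/343 = -85/(3*7/18) - 407/343 = -85/3*18/7 - 407/343 = -510/7 - 407/343 = -25397/343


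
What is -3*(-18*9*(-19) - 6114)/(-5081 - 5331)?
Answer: -2277/2603 ≈ -0.87476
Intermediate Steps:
-3*(-18*9*(-19) - 6114)/(-5081 - 5331) = -3*(-162*(-19) - 6114)/(-10412) = -3*(3078 - 6114)*(-1)/10412 = -(-9108)*(-1)/10412 = -3*759/2603 = -2277/2603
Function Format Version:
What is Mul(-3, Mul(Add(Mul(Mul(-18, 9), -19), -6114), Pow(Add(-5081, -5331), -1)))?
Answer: Rational(-2277, 2603) ≈ -0.87476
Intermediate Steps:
Mul(-3, Mul(Add(Mul(Mul(-18, 9), -19), -6114), Pow(Add(-5081, -5331), -1))) = Mul(-3, Mul(Add(Mul(-162, -19), -6114), Pow(-10412, -1))) = Mul(-3, Mul(Add(3078, -6114), Rational(-1, 10412))) = Mul(-3, Mul(-3036, Rational(-1, 10412))) = Mul(-3, Rational(759, 2603)) = Rational(-2277, 2603)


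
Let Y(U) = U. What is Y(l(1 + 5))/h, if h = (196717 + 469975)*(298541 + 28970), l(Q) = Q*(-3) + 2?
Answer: -4/54587240903 ≈ -7.3277e-11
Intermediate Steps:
l(Q) = 2 - 3*Q (l(Q) = -3*Q + 2 = 2 - 3*Q)
h = 218348963612 (h = 666692*327511 = 218348963612)
Y(l(1 + 5))/h = (2 - 3*(1 + 5))/218348963612 = (2 - 3*6)*(1/218348963612) = (2 - 18)*(1/218348963612) = -16*1/218348963612 = -4/54587240903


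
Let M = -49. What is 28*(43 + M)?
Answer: -168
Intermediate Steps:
28*(43 + M) = 28*(43 - 49) = 28*(-6) = -168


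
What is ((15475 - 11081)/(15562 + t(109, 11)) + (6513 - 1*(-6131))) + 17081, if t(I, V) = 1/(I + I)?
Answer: 100843525717/3392517 ≈ 29725.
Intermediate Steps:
t(I, V) = 1/(2*I)
((15475 - 11081)/(15562 + t(109, 11)) + (6513 - 1*(-6131))) + 17081 = ((15475 - 11081)/(15562 + (1/2)/109) + (6513 - 1*(-6131))) + 17081 = (4394/(15562 + (1/2)*(1/109)) + (6513 + 6131)) + 17081 = (4394/(15562 + 1/218) + 12644) + 17081 = (4394/(3392517/218) + 12644) + 17081 = (4394*(218/3392517) + 12644) + 17081 = (957892/3392517 + 12644) + 17081 = 42895942840/3392517 + 17081 = 100843525717/3392517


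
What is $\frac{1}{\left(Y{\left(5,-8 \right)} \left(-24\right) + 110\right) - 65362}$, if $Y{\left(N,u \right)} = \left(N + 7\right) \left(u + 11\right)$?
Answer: $- \frac{1}{66116} \approx -1.5125 \cdot 10^{-5}$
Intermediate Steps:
$Y{\left(N,u \right)} = \left(7 + N\right) \left(11 + u\right)$
$\frac{1}{\left(Y{\left(5,-8 \right)} \left(-24\right) + 110\right) - 65362} = \frac{1}{\left(\left(77 + 7 \left(-8\right) + 11 \cdot 5 + 5 \left(-8\right)\right) \left(-24\right) + 110\right) - 65362} = \frac{1}{\left(\left(77 - 56 + 55 - 40\right) \left(-24\right) + 110\right) - 65362} = \frac{1}{\left(36 \left(-24\right) + 110\right) - 65362} = \frac{1}{\left(-864 + 110\right) - 65362} = \frac{1}{-754 - 65362} = \frac{1}{-66116} = - \frac{1}{66116}$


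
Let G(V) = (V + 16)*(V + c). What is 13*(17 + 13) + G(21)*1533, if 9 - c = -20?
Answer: 2836440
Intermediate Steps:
c = 29 (c = 9 - 1*(-20) = 9 + 20 = 29)
G(V) = (16 + V)*(29 + V) (G(V) = (V + 16)*(V + 29) = (16 + V)*(29 + V))
13*(17 + 13) + G(21)*1533 = 13*(17 + 13) + (464 + 21² + 45*21)*1533 = 13*30 + (464 + 441 + 945)*1533 = 390 + 1850*1533 = 390 + 2836050 = 2836440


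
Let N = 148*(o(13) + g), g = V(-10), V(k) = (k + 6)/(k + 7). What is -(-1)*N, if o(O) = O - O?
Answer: 592/3 ≈ 197.33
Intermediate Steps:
o(O) = 0
V(k) = (6 + k)/(7 + k)
g = 4/3 (g = (6 - 10)/(7 - 10) = -4/(-3) = -1/3*(-4) = 4/3 ≈ 1.3333)
N = 592/3 (N = 148*(0 + 4/3) = 148*(4/3) = 592/3 ≈ 197.33)
-(-1)*N = -(-1)*592/3 = -1*(-592/3) = 592/3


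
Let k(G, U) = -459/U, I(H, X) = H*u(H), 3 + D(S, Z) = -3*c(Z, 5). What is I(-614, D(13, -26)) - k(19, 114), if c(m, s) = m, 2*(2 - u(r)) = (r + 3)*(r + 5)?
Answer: 4340860423/38 ≈ 1.1423e+8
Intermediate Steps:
u(r) = 2 - (3 + r)*(5 + r)/2 (u(r) = 2 - (r + 3)*(r + 5)/2 = 2 - (3 + r)*(5 + r)/2)
D(S, Z) = -3 - 3*Z
I(H, X) = H*(-11/2 - 4*H - H²/2)
I(-614, D(13, -26)) - k(19, 114) = -½*(-614)*(11 + (-614)² + 8*(-614)) - (-459)/114 = -½*(-614)*(11 + 376996 - 4912) - (-459)/114 = -½*(-614)*372095 - 1*(-153/38) = 114233165 + 153/38 = 4340860423/38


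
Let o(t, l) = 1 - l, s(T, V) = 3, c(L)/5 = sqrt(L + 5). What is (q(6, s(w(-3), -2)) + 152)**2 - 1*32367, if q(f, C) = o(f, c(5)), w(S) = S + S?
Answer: -8708 - 1530*sqrt(10) ≈ -13546.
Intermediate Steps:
w(S) = 2*S
c(L) = 5*sqrt(5 + L) (c(L) = 5*sqrt(L + 5) = 5*sqrt(5 + L))
q(f, C) = 1 - 5*sqrt(10) (q(f, C) = 1 - 5*sqrt(5 + 5) = 1 - 5*sqrt(10))
(q(6, s(w(-3), -2)) + 152)**2 - 1*32367 = ((1 - 5*sqrt(10)) + 152)**2 - 1*32367 = (153 - 5*sqrt(10))**2 - 32367 = -32367 + (153 - 5*sqrt(10))**2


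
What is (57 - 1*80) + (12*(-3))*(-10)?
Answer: 337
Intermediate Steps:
(57 - 1*80) + (12*(-3))*(-10) = (57 - 80) - 36*(-10) = -23 + 360 = 337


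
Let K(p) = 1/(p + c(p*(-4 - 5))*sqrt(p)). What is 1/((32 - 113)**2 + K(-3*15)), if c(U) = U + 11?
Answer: 12776801175/83828592435364 + 78*I*sqrt(5)/20957148108841 ≈ 0.00015242 + 8.3224e-12*I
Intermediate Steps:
c(U) = 11 + U
K(p) = 1/(p + sqrt(p)*(11 - 9*p)) (K(p) = 1/(p + (11 + p*(-4 - 5))*sqrt(p)) = 1/(p + (11 + p*(-9))*sqrt(p)) = 1/(p + (11 - 9*p)*sqrt(p)) = 1/(p + sqrt(p)*(11 - 9*p)))
1/((32 - 113)**2 + K(-3*15)) = 1/((32 - 113)**2 - 1/(-(-3)*15 + sqrt(-3*15)*(-11 + 9*(-3*15)))) = 1/((-81)**2 - 1/(-1*(-45) + sqrt(-45)*(-11 + 9*(-45)))) = 1/(6561 - 1/(45 + (3*I*sqrt(5))*(-11 - 405))) = 1/(6561 - 1/(45 + (3*I*sqrt(5))*(-416))) = 1/(6561 - 1/(45 - 1248*I*sqrt(5)))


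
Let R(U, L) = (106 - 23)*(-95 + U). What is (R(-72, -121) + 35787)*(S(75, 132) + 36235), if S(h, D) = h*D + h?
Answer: 1013200460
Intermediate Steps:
S(h, D) = h + D*h (S(h, D) = D*h + h = h + D*h)
R(U, L) = -7885 + 83*U (R(U, L) = 83*(-95 + U) = -7885 + 83*U)
(R(-72, -121) + 35787)*(S(75, 132) + 36235) = ((-7885 + 83*(-72)) + 35787)*(75*(1 + 132) + 36235) = ((-7885 - 5976) + 35787)*(75*133 + 36235) = (-13861 + 35787)*(9975 + 36235) = 21926*46210 = 1013200460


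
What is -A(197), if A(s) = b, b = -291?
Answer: 291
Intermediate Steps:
A(s) = -291
-A(197) = -1*(-291) = 291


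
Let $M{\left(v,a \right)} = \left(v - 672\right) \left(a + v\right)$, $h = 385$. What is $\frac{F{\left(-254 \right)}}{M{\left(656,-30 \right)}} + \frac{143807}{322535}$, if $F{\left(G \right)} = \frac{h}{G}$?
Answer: $\frac{365978387623}{820549682240} \approx 0.44602$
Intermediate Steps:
$M{\left(v,a \right)} = \left(-672 + v\right) \left(a + v\right)$
$F{\left(G \right)} = \frac{385}{G}$
$\frac{F{\left(-254 \right)}}{M{\left(656,-30 \right)}} + \frac{143807}{322535} = \frac{385 \frac{1}{-254}}{656^{2} - -20160 - 440832 - 19680} + \frac{143807}{322535} = \frac{385 \left(- \frac{1}{254}\right)}{430336 + 20160 - 440832 - 19680} + 143807 \cdot \frac{1}{322535} = - \frac{385}{254 \left(-10016\right)} + \frac{143807}{322535} = \left(- \frac{385}{254}\right) \left(- \frac{1}{10016}\right) + \frac{143807}{322535} = \frac{385}{2544064} + \frac{143807}{322535} = \frac{365978387623}{820549682240}$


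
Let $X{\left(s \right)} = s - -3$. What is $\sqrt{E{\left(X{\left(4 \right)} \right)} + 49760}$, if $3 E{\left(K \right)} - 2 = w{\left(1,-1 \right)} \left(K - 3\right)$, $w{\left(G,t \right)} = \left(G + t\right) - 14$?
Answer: $\sqrt{49742} \approx 223.03$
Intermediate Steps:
$X{\left(s \right)} = 3 + s$ ($X{\left(s \right)} = s + 3 = 3 + s$)
$w{\left(G,t \right)} = -14 + G + t$
$E{\left(K \right)} = \frac{44}{3} - \frac{14 K}{3}$ ($E{\left(K \right)} = \frac{2}{3} + \frac{\left(-14 + 1 - 1\right) \left(K - 3\right)}{3} = \frac{2}{3} + \frac{\left(-14\right) \left(-3 + K\right)}{3} = \frac{2}{3} + \frac{42 - 14 K}{3} = \frac{2}{3} - \left(-14 + \frac{14 K}{3}\right) = \frac{44}{3} - \frac{14 K}{3}$)
$\sqrt{E{\left(X{\left(4 \right)} \right)} + 49760} = \sqrt{\left(\frac{44}{3} - \frac{14 \left(3 + 4\right)}{3}\right) + 49760} = \sqrt{\left(\frac{44}{3} - \frac{98}{3}\right) + 49760} = \sqrt{-18 + 49760} = \sqrt{49742}$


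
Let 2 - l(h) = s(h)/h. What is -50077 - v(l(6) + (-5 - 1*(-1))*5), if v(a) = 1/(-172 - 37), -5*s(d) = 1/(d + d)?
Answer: -10466092/209 ≈ -50077.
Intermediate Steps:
s(d) = -1/(10*d) (s(d) = -1/(5*(d + d)) = -1/(2*d)/5 = -1/(10*d))
l(h) = 2 + 1/(10*h**2) (l(h) = 2 - (-1/(10*h))/h = 2 - (-1)/(10*h**2) = 2 + 1/(10*h**2))
v(a) = -1/209 (v(a) = 1/(-209) = -1/209)
-50077 - v(l(6) + (-5 - 1*(-1))*5) = -50077 - 1*(-1/209) = -50077 + 1/209 = -10466092/209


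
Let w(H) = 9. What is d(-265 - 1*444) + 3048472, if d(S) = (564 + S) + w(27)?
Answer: 3048336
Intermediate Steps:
d(S) = 573 + S (d(S) = (564 + S) + 9 = 573 + S)
d(-265 - 1*444) + 3048472 = (573 + (-265 - 1*444)) + 3048472 = (573 + (-265 - 444)) + 3048472 = (573 - 709) + 3048472 = -136 + 3048472 = 3048336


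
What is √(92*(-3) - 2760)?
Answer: 2*I*√759 ≈ 55.1*I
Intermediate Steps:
√(92*(-3) - 2760) = √(-276 - 2760) = √(-3036) = 2*I*√759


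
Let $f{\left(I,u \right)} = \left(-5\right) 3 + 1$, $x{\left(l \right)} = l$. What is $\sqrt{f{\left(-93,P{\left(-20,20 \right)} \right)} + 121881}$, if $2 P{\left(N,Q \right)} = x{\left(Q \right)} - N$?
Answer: $\sqrt{121867} \approx 349.09$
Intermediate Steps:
$P{\left(N,Q \right)} = \frac{Q}{2} - \frac{N}{2}$ ($P{\left(N,Q \right)} = \frac{Q - N}{2} = \frac{Q}{2} - \frac{N}{2}$)
$f{\left(I,u \right)} = -14$ ($f{\left(I,u \right)} = -15 + 1 = -14$)
$\sqrt{f{\left(-93,P{\left(-20,20 \right)} \right)} + 121881} = \sqrt{-14 + 121881} = \sqrt{121867}$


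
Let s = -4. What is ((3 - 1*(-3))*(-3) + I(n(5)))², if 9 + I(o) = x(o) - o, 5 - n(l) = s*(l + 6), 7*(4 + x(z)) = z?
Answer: 5329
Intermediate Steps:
x(z) = -4 + z/7
n(l) = 29 + 4*l (n(l) = 5 - (-4)*(l + 6) = 5 - (-4)*(6 + l) = 5 - (-24 - 4*l) = 5 + (24 + 4*l) = 29 + 4*l)
I(o) = -13 - 6*o/7 (I(o) = -9 + ((-4 + o/7) - o) = -9 + (-4 - 6*o/7) = -13 - 6*o/7)
((3 - 1*(-3))*(-3) + I(n(5)))² = ((3 - 1*(-3))*(-3) + (-13 - 6*(29 + 4*5)/7))² = ((3 + 3)*(-3) + (-13 - 6*(29 + 20)/7))² = (6*(-3) + (-13 - 6/7*49))² = (-18 + (-13 - 42))² = (-18 - 55)² = (-73)² = 5329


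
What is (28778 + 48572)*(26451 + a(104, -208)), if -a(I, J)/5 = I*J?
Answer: 10412160850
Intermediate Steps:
a(I, J) = -5*I*J
(28778 + 48572)*(26451 + a(104, -208)) = (28778 + 48572)*(26451 - 5*104*(-208)) = 77350*(26451 + 108160) = 77350*134611 = 10412160850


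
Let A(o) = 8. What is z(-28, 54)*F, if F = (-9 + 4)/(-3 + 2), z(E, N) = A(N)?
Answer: 40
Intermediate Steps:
z(E, N) = 8
F = 5 (F = -5/(-1) = -5*(-1) = 5)
z(-28, 54)*F = 8*5 = 40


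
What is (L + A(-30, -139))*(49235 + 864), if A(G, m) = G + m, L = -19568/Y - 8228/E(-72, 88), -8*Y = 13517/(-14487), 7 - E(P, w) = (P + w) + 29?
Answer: -308302087432617/36689 ≈ -8.4031e+9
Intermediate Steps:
E(P, w) = -22 - P - w (E(P, w) = 7 - ((P + w) + 29) = 7 - (29 + P + w) = 7 + (-29 - P - w) = -22 - P - w)
Y = 13517/115896 (Y = -13517/(8*(-14487)) = -13517*(-1)/(8*14487) = -⅛*(-13517/14487) = 13517/115896 ≈ 0.11663)
L = -43033596694/256823 (L = -19568/13517/115896 - 8228/(-22 - 1*(-72) - 1*88) = -19568*115896/13517 - 8228/(-22 + 72 - 88) = -2267852928/13517 - 8228/(-38) = -2267852928/13517 - 8228*(-1/38) = -2267852928/13517 + 4114/19 = -43033596694/256823 ≈ -1.6756e+5)
(L + A(-30, -139))*(49235 + 864) = (-43033596694/256823 + (-30 - 139))*(49235 + 864) = (-43033596694/256823 - 169)*50099 = -43076999781/256823*50099 = -308302087432617/36689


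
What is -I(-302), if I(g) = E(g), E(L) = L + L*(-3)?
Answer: -604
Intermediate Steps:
E(L) = -2*L (E(L) = L - 3*L = -2*L)
I(g) = -2*g
-I(-302) = -(-2)*(-302) = -1*604 = -604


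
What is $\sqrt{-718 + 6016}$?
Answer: $\sqrt{5298} \approx 72.787$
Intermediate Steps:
$\sqrt{-718 + 6016} = \sqrt{5298}$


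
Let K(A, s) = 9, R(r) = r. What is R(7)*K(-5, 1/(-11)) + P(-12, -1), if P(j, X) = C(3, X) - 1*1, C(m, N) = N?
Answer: 61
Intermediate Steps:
P(j, X) = -1 + X (P(j, X) = X - 1*1 = X - 1 = -1 + X)
R(7)*K(-5, 1/(-11)) + P(-12, -1) = 7*9 + (-1 - 1) = 63 - 2 = 61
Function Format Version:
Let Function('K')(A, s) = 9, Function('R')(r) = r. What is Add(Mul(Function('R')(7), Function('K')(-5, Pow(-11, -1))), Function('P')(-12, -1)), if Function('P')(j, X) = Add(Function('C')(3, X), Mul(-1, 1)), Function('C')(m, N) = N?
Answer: 61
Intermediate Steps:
Function('P')(j, X) = Add(-1, X) (Function('P')(j, X) = Add(X, Mul(-1, 1)) = Add(X, -1) = Add(-1, X))
Add(Mul(Function('R')(7), Function('K')(-5, Pow(-11, -1))), Function('P')(-12, -1)) = Add(Mul(7, 9), Add(-1, -1)) = Add(63, -2) = 61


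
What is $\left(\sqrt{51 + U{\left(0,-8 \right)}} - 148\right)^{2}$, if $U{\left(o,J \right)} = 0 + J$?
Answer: $\left(148 - \sqrt{43}\right)^{2} \approx 20006.0$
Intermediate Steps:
$U{\left(o,J \right)} = J$
$\left(\sqrt{51 + U{\left(0,-8 \right)}} - 148\right)^{2} = \left(\sqrt{51 - 8} - 148\right)^{2} = \left(\sqrt{43} - 148\right)^{2} = \left(-148 + \sqrt{43}\right)^{2}$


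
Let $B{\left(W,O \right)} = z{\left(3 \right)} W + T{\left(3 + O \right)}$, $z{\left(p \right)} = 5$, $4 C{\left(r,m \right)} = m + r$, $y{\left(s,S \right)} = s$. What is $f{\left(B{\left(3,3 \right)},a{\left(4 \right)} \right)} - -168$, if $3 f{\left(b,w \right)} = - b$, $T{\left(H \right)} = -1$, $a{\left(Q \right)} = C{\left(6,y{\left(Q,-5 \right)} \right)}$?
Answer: $\frac{490}{3} \approx 163.33$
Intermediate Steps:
$C{\left(r,m \right)} = \frac{m}{4} + \frac{r}{4}$ ($C{\left(r,m \right)} = \frac{m + r}{4} = \frac{m}{4} + \frac{r}{4}$)
$a{\left(Q \right)} = \frac{3}{2} + \frac{Q}{4}$ ($a{\left(Q \right)} = \frac{Q}{4} + \frac{1}{4} \cdot 6 = \frac{Q}{4} + \frac{3}{2} = \frac{3}{2} + \frac{Q}{4}$)
$B{\left(W,O \right)} = -1 + 5 W$ ($B{\left(W,O \right)} = 5 W - 1 = -1 + 5 W$)
$f{\left(b,w \right)} = - \frac{b}{3}$ ($f{\left(b,w \right)} = \frac{\left(-1\right) b}{3} = - \frac{b}{3}$)
$f{\left(B{\left(3,3 \right)},a{\left(4 \right)} \right)} - -168 = - \frac{-1 + 5 \cdot 3}{3} - -168 = - \frac{-1 + 15}{3} + 168 = \left(- \frac{1}{3}\right) 14 + 168 = - \frac{14}{3} + 168 = \frac{490}{3}$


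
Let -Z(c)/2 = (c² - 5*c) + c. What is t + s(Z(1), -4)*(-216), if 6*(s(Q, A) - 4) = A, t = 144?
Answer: -576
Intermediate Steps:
Z(c) = -2*c² + 8*c (Z(c) = -2*((c² - 5*c) + c) = -2*(c² - 4*c) = -2*c² + 8*c)
s(Q, A) = 4 + A/6
t + s(Z(1), -4)*(-216) = 144 + (4 + (⅙)*(-4))*(-216) = 144 + (4 - ⅔)*(-216) = 144 + (10/3)*(-216) = 144 - 720 = -576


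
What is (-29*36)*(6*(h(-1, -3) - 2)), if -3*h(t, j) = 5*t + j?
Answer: -4176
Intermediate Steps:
h(t, j) = -5*t/3 - j/3 (h(t, j) = -(5*t + j)/3 = -(j + 5*t)/3 = -5*t/3 - j/3)
(-29*36)*(6*(h(-1, -3) - 2)) = (-29*36)*(6*((-5/3*(-1) - ⅓*(-3)) - 2)) = -6264*((5/3 + 1) - 2) = -6264*(8/3 - 2) = -6264*2/3 = -1044*4 = -4176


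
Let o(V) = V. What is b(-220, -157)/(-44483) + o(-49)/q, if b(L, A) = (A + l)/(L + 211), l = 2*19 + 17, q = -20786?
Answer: 5832277/2773870914 ≈ 0.0021026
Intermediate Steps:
l = 55 (l = 38 + 17 = 55)
b(L, A) = (55 + A)/(211 + L) (b(L, A) = (A + 55)/(L + 211) = (55 + A)/(211 + L))
b(-220, -157)/(-44483) + o(-49)/q = ((55 - 157)/(211 - 220))/(-44483) - 49/(-20786) = (-102/(-9))*(-1/44483) - 49*(-1/20786) = -1/9*(-102)*(-1/44483) + 49/20786 = (34/3)*(-1/44483) + 49/20786 = -34/133449 + 49/20786 = 5832277/2773870914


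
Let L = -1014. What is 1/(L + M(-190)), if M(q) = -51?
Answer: -1/1065 ≈ -0.00093897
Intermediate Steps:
1/(L + M(-190)) = 1/(-1014 - 51) = 1/(-1065) = -1/1065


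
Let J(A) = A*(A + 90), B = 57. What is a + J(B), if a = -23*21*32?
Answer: -7077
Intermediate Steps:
a = -15456 (a = -483*32 = -15456)
J(A) = A*(90 + A)
a + J(B) = -15456 + 57*(90 + 57) = -15456 + 57*147 = -15456 + 8379 = -7077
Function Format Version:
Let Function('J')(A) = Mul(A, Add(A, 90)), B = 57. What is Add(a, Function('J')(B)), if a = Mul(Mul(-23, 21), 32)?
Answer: -7077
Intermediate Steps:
a = -15456 (a = Mul(-483, 32) = -15456)
Function('J')(A) = Mul(A, Add(90, A))
Add(a, Function('J')(B)) = Add(-15456, Mul(57, Add(90, 57))) = Add(-15456, Mul(57, 147)) = Add(-15456, 8379) = -7077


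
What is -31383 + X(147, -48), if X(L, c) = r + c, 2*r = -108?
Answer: -31485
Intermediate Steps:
r = -54 (r = (½)*(-108) = -54)
X(L, c) = -54 + c
-31383 + X(147, -48) = -31383 + (-54 - 48) = -31383 - 102 = -31485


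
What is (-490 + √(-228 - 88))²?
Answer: 239784 - 1960*I*√79 ≈ 2.3978e+5 - 17421.0*I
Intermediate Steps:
(-490 + √(-228 - 88))² = (-490 + √(-316))² = (-490 + 2*I*√79)²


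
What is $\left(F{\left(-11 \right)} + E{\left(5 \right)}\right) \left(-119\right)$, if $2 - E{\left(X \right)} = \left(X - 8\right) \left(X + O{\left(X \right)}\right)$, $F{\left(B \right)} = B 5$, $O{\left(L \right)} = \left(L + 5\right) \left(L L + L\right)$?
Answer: $-102578$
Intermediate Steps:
$O{\left(L \right)} = \left(5 + L\right) \left(L + L^{2}\right)$ ($O{\left(L \right)} = \left(5 + L\right) \left(L^{2} + L\right) = \left(5 + L\right) \left(L + L^{2}\right)$)
$F{\left(B \right)} = 5 B$
$E{\left(X \right)} = 2 - \left(-8 + X\right) \left(X + X \left(5 + X^{2} + 6 X\right)\right)$ ($E{\left(X \right)} = 2 - \left(X - 8\right) \left(X + X \left(5 + X^{2} + 6 X\right)\right) = 2 - \left(-8 + X\right) \left(X + X \left(5 + X^{2} + 6 X\right)\right)$)
$\left(F{\left(-11 \right)} + E{\left(5 \right)}\right) \left(-119\right) = \left(5 \left(-11\right) + \left(2 - 5^{4} + 2 \cdot 5^{3} + 42 \cdot 5^{2} + 48 \cdot 5\right)\right) \left(-119\right) = \left(-55 + \left(2 - 625 + 2 \cdot 125 + 42 \cdot 25 + 240\right)\right) \left(-119\right) = \left(-55 + \left(2 - 625 + 250 + 1050 + 240\right)\right) \left(-119\right) = \left(-55 + 917\right) \left(-119\right) = 862 \left(-119\right) = -102578$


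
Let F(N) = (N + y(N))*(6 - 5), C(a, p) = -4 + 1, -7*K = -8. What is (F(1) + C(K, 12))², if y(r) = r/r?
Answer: 1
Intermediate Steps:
K = 8/7 (K = -⅐*(-8) = 8/7 ≈ 1.1429)
y(r) = 1
C(a, p) = -3
F(N) = 1 + N (F(N) = (N + 1)*(6 - 5) = (1 + N)*1 = 1 + N)
(F(1) + C(K, 12))² = ((1 + 1) - 3)² = (2 - 3)² = (-1)² = 1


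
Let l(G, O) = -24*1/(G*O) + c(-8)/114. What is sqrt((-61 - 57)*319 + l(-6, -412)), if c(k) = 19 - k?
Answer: I*sqrt(576649224686)/3914 ≈ 194.01*I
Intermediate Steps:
l(G, O) = 9/38 - 24/(G*O) (l(G, O) = -24*1/(G*O) + (19 - 1*(-8))/114 = -24/(G*O) + (19 + 8)*(1/114) = -24/(G*O) + 27*(1/114) = -24/(G*O) + 9/38 = 9/38 - 24/(G*O))
sqrt((-61 - 57)*319 + l(-6, -412)) = sqrt((-61 - 57)*319 + (9/38 - 24/(-6*(-412)))) = sqrt(-118*319 + (9/38 - 24*(-1/6)*(-1/412))) = sqrt(-37642 + (9/38 - 1/103)) = sqrt(-37642 + 889/3914) = sqrt(-147329899/3914) = I*sqrt(576649224686)/3914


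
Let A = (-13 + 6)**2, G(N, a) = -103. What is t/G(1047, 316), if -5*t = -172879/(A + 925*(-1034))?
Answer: 172879/492546515 ≈ 0.00035099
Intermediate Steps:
A = 49 (A = (-7)**2 = 49)
t = -172879/4782005 (t = -(-172879)/(5*(49 + 925*(-1034))) = -(-172879)/(5*(49 - 956450)) = -(-172879)/(5*(-956401)) = -(-172879)*(-1)/(5*956401) = -1/5*172879/956401 = -172879/4782005 ≈ -0.036152)
t/G(1047, 316) = -172879/4782005/(-103) = -172879/4782005*(-1/103) = 172879/492546515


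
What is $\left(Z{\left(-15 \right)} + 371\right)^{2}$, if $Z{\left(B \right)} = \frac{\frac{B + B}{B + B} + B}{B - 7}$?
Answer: $\frac{16711744}{121} \approx 1.3811 \cdot 10^{5}$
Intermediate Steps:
$Z{\left(B \right)} = \frac{1 + B}{-7 + B}$ ($Z{\left(B \right)} = \frac{\frac{2 B}{2 B} + B}{-7 + B} = \frac{2 B \frac{1}{2 B} + B}{-7 + B} = \frac{1 + B}{-7 + B}$)
$\left(Z{\left(-15 \right)} + 371\right)^{2} = \left(\frac{1 - 15}{-7 - 15} + 371\right)^{2} = \left(\frac{1}{-22} \left(-14\right) + 371\right)^{2} = \left(\left(- \frac{1}{22}\right) \left(-14\right) + 371\right)^{2} = \left(\frac{7}{11} + 371\right)^{2} = \left(\frac{4088}{11}\right)^{2} = \frac{16711744}{121}$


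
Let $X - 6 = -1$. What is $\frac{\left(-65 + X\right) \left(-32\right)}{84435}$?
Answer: $\frac{128}{5629} \approx 0.022739$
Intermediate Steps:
$X = 5$ ($X = 6 - 1 = 5$)
$\frac{\left(-65 + X\right) \left(-32\right)}{84435} = \frac{\left(-65 + 5\right) \left(-32\right)}{84435} = \left(-60\right) \left(-32\right) \frac{1}{84435} = 1920 \cdot \frac{1}{84435} = \frac{128}{5629}$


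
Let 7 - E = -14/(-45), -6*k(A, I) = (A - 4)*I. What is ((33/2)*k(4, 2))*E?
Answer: 0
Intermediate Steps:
k(A, I) = -I*(-4 + A)/6 (k(A, I) = -(A - 4)*I/6 = -(-4 + A)*I/6 = -I*(-4 + A)/6)
E = 301/45 (E = 7 - (-14)/(-45) = 7 - (-14)*(-1)/45 = 7 - 1*14/45 = 7 - 14/45 = 301/45 ≈ 6.6889)
((33/2)*k(4, 2))*E = ((33/2)*((⅙)*2*(4 - 1*4)))*(301/45) = ((33*(½))*((⅙)*2*(4 - 4)))*(301/45) = (33*((⅙)*2*0)/2)*(301/45) = ((33/2)*0)*(301/45) = 0*(301/45) = 0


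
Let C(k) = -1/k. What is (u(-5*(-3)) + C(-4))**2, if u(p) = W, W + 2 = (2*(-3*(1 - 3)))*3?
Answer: 18769/16 ≈ 1173.1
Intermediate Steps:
W = 34 (W = -2 + (2*(-3*(1 - 3)))*3 = -2 + (2*(-3*(-2)))*3 = -2 + (2*6)*3 = -2 + 12*3 = -2 + 36 = 34)
u(p) = 34
(u(-5*(-3)) + C(-4))**2 = (34 - 1/(-4))**2 = (34 - 1*(-1/4))**2 = (34 + 1/4)**2 = (137/4)**2 = 18769/16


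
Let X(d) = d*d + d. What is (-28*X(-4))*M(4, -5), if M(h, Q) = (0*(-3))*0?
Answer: 0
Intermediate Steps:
X(d) = d + d² (X(d) = d² + d = d + d²)
M(h, Q) = 0 (M(h, Q) = 0*0 = 0)
(-28*X(-4))*M(4, -5) = -(-112)*(1 - 4)*0 = -(-112)*(-3)*0 = -28*12*0 = -336*0 = 0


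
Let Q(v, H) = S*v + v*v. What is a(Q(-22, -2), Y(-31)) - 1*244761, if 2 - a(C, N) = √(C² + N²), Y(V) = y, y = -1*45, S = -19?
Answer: -244759 - √815629 ≈ -2.4566e+5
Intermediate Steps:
y = -45
Y(V) = -45
Q(v, H) = v² - 19*v (Q(v, H) = -19*v + v*v = -19*v + v² = v² - 19*v)
a(C, N) = 2 - √(C² + N²)
a(Q(-22, -2), Y(-31)) - 1*244761 = (2 - √((-22*(-19 - 22))² + (-45)²)) - 1*244761 = (2 - √((-22*(-41))² + 2025)) - 244761 = (2 - √(902² + 2025)) - 244761 = (2 - √(813604 + 2025)) - 244761 = (2 - √815629) - 244761 = -244759 - √815629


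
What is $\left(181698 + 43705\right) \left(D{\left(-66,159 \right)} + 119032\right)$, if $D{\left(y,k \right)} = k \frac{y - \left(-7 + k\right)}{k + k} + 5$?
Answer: $26806727984$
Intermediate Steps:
$D{\left(y,k \right)} = \frac{17}{2} + \frac{y}{2} - \frac{k}{2}$ ($D{\left(y,k \right)} = k \frac{7 + y - k}{2 k} + 5 = \left(\frac{7}{2} + \frac{y}{2} - \frac{k}{2}\right) + 5 = \frac{17}{2} + \frac{y}{2} - \frac{k}{2}$)
$\left(181698 + 43705\right) \left(D{\left(-66,159 \right)} + 119032\right) = \left(181698 + 43705\right) \left(\left(\frac{17}{2} + \frac{1}{2} \left(-66\right) - \frac{159}{2}\right) + 119032\right) = 225403 \left(\left(\frac{17}{2} - 33 - \frac{159}{2}\right) + 119032\right) = 225403 \left(-104 + 119032\right) = 225403 \cdot 118928 = 26806727984$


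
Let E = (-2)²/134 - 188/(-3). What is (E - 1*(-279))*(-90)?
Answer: -2060430/67 ≈ -30753.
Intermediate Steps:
E = 12602/201 (E = 4*(1/134) - 188*(-⅓) = 2/67 + 188/3 = 12602/201 ≈ 62.697)
(E - 1*(-279))*(-90) = (12602/201 - 1*(-279))*(-90) = (12602/201 + 279)*(-90) = (68681/201)*(-90) = -2060430/67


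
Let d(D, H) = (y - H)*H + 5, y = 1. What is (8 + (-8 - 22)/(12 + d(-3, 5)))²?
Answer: 324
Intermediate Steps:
d(D, H) = 5 + H*(1 - H) (d(D, H) = (1 - H)*H + 5 = H*(1 - H) + 5 = 5 + H*(1 - H))
(8 + (-8 - 22)/(12 + d(-3, 5)))² = (8 + (-8 - 22)/(12 + (5 + 5 - 1*5²)))² = (8 - 30/(12 + (5 + 5 - 1*25)))² = (8 - 30/(12 + (5 + 5 - 25)))² = (8 - 30/(12 - 15))² = (8 - 30/(-3))² = (8 - 30*(-⅓))² = (8 + 10)² = 18² = 324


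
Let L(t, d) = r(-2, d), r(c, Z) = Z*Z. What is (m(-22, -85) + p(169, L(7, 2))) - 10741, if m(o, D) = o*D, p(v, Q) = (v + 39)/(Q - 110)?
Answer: -470267/53 ≈ -8873.0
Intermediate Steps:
r(c, Z) = Z**2
L(t, d) = d**2
p(v, Q) = (39 + v)/(-110 + Q)
m(o, D) = D*o
(m(-22, -85) + p(169, L(7, 2))) - 10741 = (-85*(-22) + (39 + 169)/(-110 + 2**2)) - 10741 = (1870 + 208/(-110 + 4)) - 10741 = (1870 + 208/(-106)) - 10741 = (1870 - 1/106*208) - 10741 = (1870 - 104/53) - 10741 = 99006/53 - 10741 = -470267/53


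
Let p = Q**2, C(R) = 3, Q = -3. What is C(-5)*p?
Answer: 27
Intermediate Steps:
p = 9 (p = (-3)**2 = 9)
C(-5)*p = 3*9 = 27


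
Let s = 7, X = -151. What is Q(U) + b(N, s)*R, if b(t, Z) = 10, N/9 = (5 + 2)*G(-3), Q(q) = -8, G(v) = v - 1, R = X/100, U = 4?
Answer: -231/10 ≈ -23.100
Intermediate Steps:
R = -151/100 ≈ -1.5100
G(v) = -1 + v
N = -252 (N = 9*((5 + 2)*(-1 - 3)) = 9*(7*(-4)) = 9*(-28) = -252)
Q(U) + b(N, s)*R = -8 + 10*(-151/100) = -8 - 151/10 = -231/10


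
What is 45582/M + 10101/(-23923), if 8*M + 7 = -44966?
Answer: -3059312587/358629693 ≈ -8.5306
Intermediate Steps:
M = -44973/8 (M = -7/8 + (⅛)*(-44966) = -7/8 - 22483/4 = -44973/8 ≈ -5621.6)
45582/M + 10101/(-23923) = 45582/(-44973/8) + 10101/(-23923) = 45582*(-8/44973) + 10101*(-1/23923) = -121552/14991 - 10101/23923 = -3059312587/358629693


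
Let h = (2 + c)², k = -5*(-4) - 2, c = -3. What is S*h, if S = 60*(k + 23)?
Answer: 2460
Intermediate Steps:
k = 18 (k = 20 - 2 = 18)
h = 1 (h = (2 - 3)² = (-1)² = 1)
S = 2460 (S = 60*(18 + 23) = 60*41 = 2460)
S*h = 2460*1 = 2460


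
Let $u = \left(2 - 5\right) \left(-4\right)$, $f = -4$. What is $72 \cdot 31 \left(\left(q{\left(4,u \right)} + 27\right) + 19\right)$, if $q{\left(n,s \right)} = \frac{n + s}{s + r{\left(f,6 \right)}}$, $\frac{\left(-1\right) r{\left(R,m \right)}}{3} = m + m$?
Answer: $101184$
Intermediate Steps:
$u = 12$ ($u = \left(-3\right) \left(-4\right) = 12$)
$r{\left(R,m \right)} = - 6 m$ ($r{\left(R,m \right)} = - 3 \left(m + m\right) = - 3 \cdot 2 m = - 6 m$)
$q{\left(n,s \right)} = \frac{n + s}{-36 + s}$ ($q{\left(n,s \right)} = \frac{n + s}{s - 36} = \frac{n + s}{-36 + s}$)
$72 \cdot 31 \left(\left(q{\left(4,u \right)} + 27\right) + 19\right) = 72 \cdot 31 \left(\left(\frac{4 + 12}{-36 + 12} + 27\right) + 19\right) = 2232 \left(\left(\frac{1}{-24} \cdot 16 + 27\right) + 19\right) = 2232 \left(\left(\left(- \frac{1}{24}\right) 16 + 27\right) + 19\right) = 2232 \left(\left(- \frac{2}{3} + 27\right) + 19\right) = 2232 \left(\frac{79}{3} + 19\right) = 2232 \cdot \frac{136}{3} = 101184$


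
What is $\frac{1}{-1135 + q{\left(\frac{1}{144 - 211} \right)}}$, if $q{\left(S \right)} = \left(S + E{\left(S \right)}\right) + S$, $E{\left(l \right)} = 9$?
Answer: $- \frac{67}{75444} \approx -0.00088808$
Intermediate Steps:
$q{\left(S \right)} = 9 + 2 S$ ($q{\left(S \right)} = \left(S + 9\right) + S = \left(9 + S\right) + S = 9 + 2 S$)
$\frac{1}{-1135 + q{\left(\frac{1}{144 - 211} \right)}} = \frac{1}{-1135 + \left(9 + \frac{2}{144 - 211}\right)} = \frac{1}{-1135 + \left(9 + \frac{2}{-67}\right)} = \frac{1}{-1135 + \left(9 + 2 \left(- \frac{1}{67}\right)\right)} = \frac{1}{-1135 + \left(9 - \frac{2}{67}\right)} = \frac{1}{-1135 + \frac{601}{67}} = \frac{1}{- \frac{75444}{67}} = - \frac{67}{75444}$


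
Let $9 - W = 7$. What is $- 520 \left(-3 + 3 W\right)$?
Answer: $-1560$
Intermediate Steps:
$W = 2$ ($W = 9 - 7 = 2$)
$- 520 \left(-3 + 3 W\right) = - 520 \left(-3 + 3 \cdot 2\right) = - 520 \left(-3 + 6\right) = \left(-520\right) 3 = -1560$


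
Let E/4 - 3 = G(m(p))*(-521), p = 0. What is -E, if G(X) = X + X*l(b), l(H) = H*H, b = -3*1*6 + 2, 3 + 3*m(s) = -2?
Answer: -2677976/3 ≈ -8.9266e+5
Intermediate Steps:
m(s) = -5/3 (m(s) = -1 + (⅓)*(-2) = -1 - ⅔ = -5/3)
b = -16 (b = -3*6 + 2 = -18 + 2 = -16)
l(H) = H²
G(X) = 257*X (G(X) = X + X*(-16)² = X + X*256 = X + 256*X = 257*X)
E = 2677976/3 (E = 12 + 4*((257*(-5/3))*(-521)) = 12 + 4*(-1285/3*(-521)) = 12 + 4*(669485/3) = 12 + 2677940/3 = 2677976/3 ≈ 8.9266e+5)
-E = -1*2677976/3 = -2677976/3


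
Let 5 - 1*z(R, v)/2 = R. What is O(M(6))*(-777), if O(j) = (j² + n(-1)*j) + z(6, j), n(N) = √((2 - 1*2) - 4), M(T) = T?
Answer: -26418 - 9324*I ≈ -26418.0 - 9324.0*I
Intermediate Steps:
z(R, v) = 10 - 2*R
n(N) = 2*I (n(N) = √((2 - 2) - 4) = √(0 - 4) = √(-4) = 2*I)
O(j) = -2 + j² + 2*I*j (O(j) = (j² + (2*I)*j) + (10 - 2*6) = (j² + 2*I*j) + (10 - 12) = (j² + 2*I*j) - 2 = -2 + j² + 2*I*j)
O(M(6))*(-777) = (-2 + 6² + 2*I*6)*(-777) = (-2 + 36 + 12*I)*(-777) = (34 + 12*I)*(-777) = -26418 - 9324*I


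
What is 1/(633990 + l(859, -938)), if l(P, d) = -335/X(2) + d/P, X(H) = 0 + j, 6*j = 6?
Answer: 859/544308707 ≈ 1.5781e-6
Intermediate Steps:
j = 1 (j = (⅙)*6 = 1)
X(H) = 1 (X(H) = 0 + 1 = 1)
l(P, d) = -335 + d/P (l(P, d) = -335/1 + d/P = -335*1 + d/P = -335 + d/P)
1/(633990 + l(859, -938)) = 1/(633990 + (-335 - 938/859)) = 1/(633990 - 288703/859) = 1/(544308707/859) = 859/544308707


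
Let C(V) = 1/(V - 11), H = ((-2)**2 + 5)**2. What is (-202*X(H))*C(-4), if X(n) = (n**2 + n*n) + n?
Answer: 889002/5 ≈ 1.7780e+5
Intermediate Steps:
H = 81 (H = (4 + 5)**2 = 9**2 = 81)
C(V) = 1/(-11 + V)
X(n) = n + 2*n**2 (X(n) = (n**2 + n**2) + n = 2*n**2 + n = n + 2*n**2)
(-202*X(H))*C(-4) = (-16362*(1 + 2*81))/(-11 - 4) = -16362*(1 + 162)/(-15) = -16362*163*(-1/15) = -202*13203*(-1/15) = -2667006*(-1/15) = 889002/5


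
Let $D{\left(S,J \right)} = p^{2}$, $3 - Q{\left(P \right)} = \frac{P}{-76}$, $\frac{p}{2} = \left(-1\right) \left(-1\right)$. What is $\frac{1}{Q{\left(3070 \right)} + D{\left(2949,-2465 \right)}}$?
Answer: $\frac{38}{1801} \approx 0.021099$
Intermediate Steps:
$p = 2$ ($p = 2 \left(\left(-1\right) \left(-1\right)\right) = 2 \cdot 1 = 2$)
$Q{\left(P \right)} = 3 + \frac{P}{76}$ ($Q{\left(P \right)} = 3 - \frac{P}{-76} = 3 - P \left(- \frac{1}{76}\right) = 3 - - \frac{P}{76} = 3 + \frac{P}{76}$)
$D{\left(S,J \right)} = 4$ ($D{\left(S,J \right)} = 2^{2} = 4$)
$\frac{1}{Q{\left(3070 \right)} + D{\left(2949,-2465 \right)}} = \frac{1}{\left(3 + \frac{1}{76} \cdot 3070\right) + 4} = \frac{1}{\left(3 + \frac{1535}{38}\right) + 4} = \frac{1}{\frac{1649}{38} + 4} = \frac{1}{\frac{1801}{38}} = \frac{38}{1801}$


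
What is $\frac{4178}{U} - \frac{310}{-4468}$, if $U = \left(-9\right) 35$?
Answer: $- \frac{9284827}{703710} \approx -13.194$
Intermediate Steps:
$U = -315$
$\frac{4178}{U} - \frac{310}{-4468} = \frac{4178}{-315} - \frac{310}{-4468} = 4178 \left(- \frac{1}{315}\right) - - \frac{155}{2234} = - \frac{4178}{315} + \frac{155}{2234} = - \frac{9284827}{703710}$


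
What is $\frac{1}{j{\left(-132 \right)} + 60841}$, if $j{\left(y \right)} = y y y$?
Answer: $- \frac{1}{2239127} \approx -4.466 \cdot 10^{-7}$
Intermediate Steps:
$j{\left(y \right)} = y^{3}$ ($j{\left(y \right)} = y^{2} y = y^{3}$)
$\frac{1}{j{\left(-132 \right)} + 60841} = \frac{1}{\left(-132\right)^{3} + 60841} = \frac{1}{-2299968 + 60841} = \frac{1}{-2239127} = - \frac{1}{2239127}$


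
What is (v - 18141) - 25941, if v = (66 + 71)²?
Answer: -25313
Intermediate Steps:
v = 18769 (v = 137² = 18769)
(v - 18141) - 25941 = (18769 - 18141) - 25941 = 628 - 25941 = -25313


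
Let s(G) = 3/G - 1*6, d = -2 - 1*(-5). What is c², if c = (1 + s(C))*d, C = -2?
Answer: 1521/4 ≈ 380.25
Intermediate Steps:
d = 3 (d = -2 + 5 = 3)
s(G) = -6 + 3/G (s(G) = 3/G - 6 = -6 + 3/G)
c = -39/2 (c = (1 + (-6 + 3/(-2)))*3 = (1 + (-6 + 3*(-½)))*3 = (1 + (-6 - 3/2))*3 = (1 - 15/2)*3 = -13/2*3 = -39/2 ≈ -19.500)
c² = (-39/2)² = 1521/4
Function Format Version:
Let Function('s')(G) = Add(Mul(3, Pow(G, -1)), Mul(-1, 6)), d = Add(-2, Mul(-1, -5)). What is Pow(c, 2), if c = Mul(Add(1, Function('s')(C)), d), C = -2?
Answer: Rational(1521, 4) ≈ 380.25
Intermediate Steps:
d = 3 (d = Add(-2, 5) = 3)
Function('s')(G) = Add(-6, Mul(3, Pow(G, -1))) (Function('s')(G) = Add(Mul(3, Pow(G, -1)), -6) = Add(-6, Mul(3, Pow(G, -1))))
c = Rational(-39, 2) (c = Mul(Add(1, Add(-6, Mul(3, Pow(-2, -1)))), 3) = Mul(Add(1, Add(-6, Mul(3, Rational(-1, 2)))), 3) = Mul(Add(1, Add(-6, Rational(-3, 2))), 3) = Mul(Add(1, Rational(-15, 2)), 3) = Mul(Rational(-13, 2), 3) = Rational(-39, 2) ≈ -19.500)
Pow(c, 2) = Pow(Rational(-39, 2), 2) = Rational(1521, 4)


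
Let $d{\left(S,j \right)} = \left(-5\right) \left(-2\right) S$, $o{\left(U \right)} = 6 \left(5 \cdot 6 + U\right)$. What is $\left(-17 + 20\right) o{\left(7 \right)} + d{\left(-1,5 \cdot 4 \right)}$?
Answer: $656$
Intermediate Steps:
$o{\left(U \right)} = 180 + 6 U$ ($o{\left(U \right)} = 6 \left(30 + U\right) = 180 + 6 U$)
$d{\left(S,j \right)} = 10 S$
$\left(-17 + 20\right) o{\left(7 \right)} + d{\left(-1,5 \cdot 4 \right)} = \left(-17 + 20\right) \left(180 + 6 \cdot 7\right) + 10 \left(-1\right) = 3 \left(180 + 42\right) - 10 = 3 \cdot 222 - 10 = 666 - 10 = 656$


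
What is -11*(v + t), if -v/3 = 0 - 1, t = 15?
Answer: -198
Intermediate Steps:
v = 3 (v = -3*(0 - 1) = -3*(-1) = 3)
-11*(v + t) = -11*(3 + 15) = -11*18 = -198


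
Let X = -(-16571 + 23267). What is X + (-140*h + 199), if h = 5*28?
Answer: -26097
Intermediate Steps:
h = 140
X = -6696 (X = -1*6696 = -6696)
X + (-140*h + 199) = -6696 + (-140*140 + 199) = -6696 + (-19600 + 199) = -6696 - 19401 = -26097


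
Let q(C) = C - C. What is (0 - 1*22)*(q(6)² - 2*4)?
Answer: 176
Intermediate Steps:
q(C) = 0
(0 - 1*22)*(q(6)² - 2*4) = (0 - 1*22)*(0² - 2*4) = (0 - 22)*(0 - 8) = -22*(-8) = 176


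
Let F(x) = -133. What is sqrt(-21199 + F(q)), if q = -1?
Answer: 2*I*sqrt(5333) ≈ 146.05*I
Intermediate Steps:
sqrt(-21199 + F(q)) = sqrt(-21199 - 133) = sqrt(-21332) = 2*I*sqrt(5333)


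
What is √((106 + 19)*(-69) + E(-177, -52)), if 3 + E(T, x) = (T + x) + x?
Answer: I*√8909 ≈ 94.387*I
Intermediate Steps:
E(T, x) = -3 + T + 2*x (E(T, x) = -3 + ((T + x) + x) = -3 + (T + 2*x) = -3 + T + 2*x)
√((106 + 19)*(-69) + E(-177, -52)) = √((106 + 19)*(-69) + (-3 - 177 + 2*(-52))) = √(125*(-69) + (-3 - 177 - 104)) = √(-8625 - 284) = √(-8909) = I*√8909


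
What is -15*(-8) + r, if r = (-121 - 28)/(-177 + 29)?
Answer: 17909/148 ≈ 121.01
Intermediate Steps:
r = 149/148 (r = -149/(-148) = -149*(-1/148) = 149/148 ≈ 1.0068)
-15*(-8) + r = -15*(-8) + 149/148 = 120 + 149/148 = 17909/148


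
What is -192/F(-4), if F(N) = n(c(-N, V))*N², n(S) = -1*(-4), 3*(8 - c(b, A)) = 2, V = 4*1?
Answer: -3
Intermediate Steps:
V = 4
c(b, A) = 22/3 (c(b, A) = 8 - ⅓*2 = 8 - ⅔ = 22/3)
n(S) = 4
F(N) = 4*N²
-192/F(-4) = -192/(4*(-4)²) = -192/(4*16) = -192/64 = -192*1/64 = -3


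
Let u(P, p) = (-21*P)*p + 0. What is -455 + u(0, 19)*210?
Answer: -455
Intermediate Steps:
u(P, p) = -21*P*p (u(P, p) = -21*P*p + 0 = -21*P*p)
-455 + u(0, 19)*210 = -455 - 21*0*19*210 = -455 + 0*210 = -455 + 0 = -455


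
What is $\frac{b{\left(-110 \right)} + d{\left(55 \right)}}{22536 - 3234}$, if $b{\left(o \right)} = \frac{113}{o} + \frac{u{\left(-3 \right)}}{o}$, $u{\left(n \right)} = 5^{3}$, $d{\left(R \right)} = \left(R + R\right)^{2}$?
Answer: $\frac{665381}{1061610} \approx 0.62677$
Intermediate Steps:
$d{\left(R \right)} = 4 R^{2}$ ($d{\left(R \right)} = \left(2 R\right)^{2} = 4 R^{2}$)
$u{\left(n \right)} = 125$
$b{\left(o \right)} = \frac{238}{o}$ ($b{\left(o \right)} = \frac{113}{o} + \frac{125}{o} = \frac{238}{o}$)
$\frac{b{\left(-110 \right)} + d{\left(55 \right)}}{22536 - 3234} = \frac{\frac{238}{-110} + 4 \cdot 55^{2}}{22536 - 3234} = \frac{238 \left(- \frac{1}{110}\right) + 4 \cdot 3025}{22536 - 3234} = \frac{- \frac{119}{55} + 12100}{19302} = \frac{665381}{55} \cdot \frac{1}{19302} = \frac{665381}{1061610}$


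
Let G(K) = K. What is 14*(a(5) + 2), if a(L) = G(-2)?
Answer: 0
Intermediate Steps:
a(L) = -2
14*(a(5) + 2) = 14*(-2 + 2) = 14*0 = 0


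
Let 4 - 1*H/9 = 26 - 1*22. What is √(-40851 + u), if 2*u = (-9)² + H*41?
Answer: 3*I*√18138/2 ≈ 202.02*I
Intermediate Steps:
H = 0 (H = 36 - 9*(26 - 1*22) = 36 - 9*(26 - 22) = 36 - 9*4 = 36 - 36 = 0)
u = 81/2 (u = ((-9)² + 0*41)/2 = (81 + 0)/2 = (½)*81 = 81/2 ≈ 40.500)
√(-40851 + u) = √(-40851 + 81/2) = √(-81621/2) = 3*I*√18138/2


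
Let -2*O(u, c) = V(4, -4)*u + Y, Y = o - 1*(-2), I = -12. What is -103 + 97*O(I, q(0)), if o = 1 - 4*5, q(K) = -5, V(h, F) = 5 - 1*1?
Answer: 6099/2 ≈ 3049.5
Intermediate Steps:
V(h, F) = 4 (V(h, F) = 5 - 1 = 4)
o = -19 (o = 1 - 20 = -19)
Y = -17 (Y = -19 - 1*(-2) = -19 + 2 = -17)
O(u, c) = 17/2 - 2*u (O(u, c) = -(4*u - 17)/2 = -(-17 + 4*u)/2 = 17/2 - 2*u)
-103 + 97*O(I, q(0)) = -103 + 97*(17/2 - 2*(-12)) = -103 + 97*(17/2 + 24) = -103 + 97*(65/2) = -103 + 6305/2 = 6099/2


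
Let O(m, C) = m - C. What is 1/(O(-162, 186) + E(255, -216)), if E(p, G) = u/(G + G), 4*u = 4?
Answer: -432/150337 ≈ -0.0028735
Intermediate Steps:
u = 1 (u = (1/4)*4 = 1)
E(p, G) = 1/(2*G) (E(p, G) = 1/(G + G) = 1/(2*G))
1/(O(-162, 186) + E(255, -216)) = 1/((-162 - 1*186) + (1/2)/(-216)) = 1/((-162 - 186) + (1/2)*(-1/216)) = 1/(-348 - 1/432) = 1/(-150337/432) = -432/150337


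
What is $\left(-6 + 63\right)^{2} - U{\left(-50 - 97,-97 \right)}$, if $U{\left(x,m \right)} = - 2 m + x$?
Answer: $3202$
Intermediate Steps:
$U{\left(x,m \right)} = x - 2 m$
$\left(-6 + 63\right)^{2} - U{\left(-50 - 97,-97 \right)} = \left(-6 + 63\right)^{2} - \left(\left(-50 - 97\right) - -194\right) = 57^{2} - \left(-147 + 194\right) = 3249 - 47 = 3202$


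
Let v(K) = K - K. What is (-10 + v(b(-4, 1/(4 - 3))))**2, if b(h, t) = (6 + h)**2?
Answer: 100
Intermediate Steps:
v(K) = 0
(-10 + v(b(-4, 1/(4 - 3))))**2 = (-10 + 0)**2 = (-10)**2 = 100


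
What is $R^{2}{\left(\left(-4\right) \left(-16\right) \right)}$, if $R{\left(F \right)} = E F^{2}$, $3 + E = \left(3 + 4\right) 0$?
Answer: $150994944$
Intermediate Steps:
$E = -3$ ($E = -3 + \left(3 + 4\right) 0 = -3 + 7 \cdot 0 = -3 + 0 = -3$)
$R{\left(F \right)} = - 3 F^{2}$
$R^{2}{\left(\left(-4\right) \left(-16\right) \right)} = \left(- 3 \left(\left(-4\right) \left(-16\right)\right)^{2}\right)^{2} = \left(- 3 \cdot 64^{2}\right)^{2} = \left(\left(-3\right) 4096\right)^{2} = \left(-12288\right)^{2} = 150994944$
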